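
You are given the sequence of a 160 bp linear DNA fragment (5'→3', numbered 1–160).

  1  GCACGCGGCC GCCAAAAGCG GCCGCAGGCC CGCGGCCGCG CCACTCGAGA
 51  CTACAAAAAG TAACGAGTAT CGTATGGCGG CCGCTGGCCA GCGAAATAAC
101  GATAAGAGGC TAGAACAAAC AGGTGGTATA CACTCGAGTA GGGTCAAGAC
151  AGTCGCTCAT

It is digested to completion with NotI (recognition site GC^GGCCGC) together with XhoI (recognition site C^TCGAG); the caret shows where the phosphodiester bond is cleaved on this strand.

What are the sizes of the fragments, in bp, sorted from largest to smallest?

NotI sites (GCGGCCGC) start at positions 5, 18, 32, 77.
NotI cuts after base 2 of each site, so after positions 6, 19, 33, 78.
XhoI sites (CTCGAG) start at positions 44, 133.
XhoI cuts after the first base of each site, so after positions 44, 133.
Combined cut positions: 6, 19, 33, 44, 78, 133.
Linear molecule, 6 cuts → 7 fragments:
  1–6 → 6 bp
  7–19 → 13 bp
  20–33 → 14 bp
  34–44 → 11 bp
  45–78 → 34 bp
  79–133 → 55 bp
  134–160 → 27 bp
Sorted largest to smallest: 55, 34, 27, 14, 13, 11, 6 bp.

55, 34, 27, 14, 13, 11, 6 bp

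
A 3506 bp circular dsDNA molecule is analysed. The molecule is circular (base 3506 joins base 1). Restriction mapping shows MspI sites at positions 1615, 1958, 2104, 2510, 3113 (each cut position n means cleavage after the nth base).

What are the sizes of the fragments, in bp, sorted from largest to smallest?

2008, 603, 406, 343, 146 bp

Circular molecule, 5 cuts → 5 fragments:
  1958 − 1615 = 343 bp
  2104 − 1958 = 146 bp
  2510 − 2104 = 406 bp
  3113 − 2510 = 603 bp
  wrap: 3506 − 3113 + 1615 = 2008 bp
Sorted largest to smallest: 2008, 603, 406, 343, 146 bp.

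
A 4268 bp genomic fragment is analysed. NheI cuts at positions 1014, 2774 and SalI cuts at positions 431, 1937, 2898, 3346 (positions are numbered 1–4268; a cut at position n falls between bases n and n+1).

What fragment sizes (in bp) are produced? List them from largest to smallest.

923, 922, 837, 583, 448, 431, 124 bp

Combined cut positions (sorted): 431, 1014, 1937, 2774, 2898, 3346.
Linear molecule, 6 cuts → 7 fragments:
  431 − 0 = 431 bp
  1014 − 431 = 583 bp
  1937 − 1014 = 923 bp
  2774 − 1937 = 837 bp
  2898 − 2774 = 124 bp
  3346 − 2898 = 448 bp
  4268 − 3346 = 922 bp
Sorted largest to smallest: 923, 922, 837, 583, 448, 431, 124 bp.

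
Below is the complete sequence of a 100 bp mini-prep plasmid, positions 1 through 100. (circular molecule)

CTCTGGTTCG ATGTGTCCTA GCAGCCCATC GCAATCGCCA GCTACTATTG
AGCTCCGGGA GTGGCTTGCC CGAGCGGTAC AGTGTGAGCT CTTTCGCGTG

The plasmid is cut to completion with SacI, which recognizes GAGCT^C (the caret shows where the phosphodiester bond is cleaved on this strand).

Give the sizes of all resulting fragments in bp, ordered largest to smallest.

64, 36 bp

SacI sites (GAGCTC) start at positions 50, 86.
SacI cuts after base 5 of each site (before the last base), so after positions 54, 90.
Circular molecule, 2 cuts → 2 fragments:
  55–90 → 36 bp
  91–100 then 1–54 → 10 + 54 = 64 bp
Sorted largest to smallest: 64, 36 bp.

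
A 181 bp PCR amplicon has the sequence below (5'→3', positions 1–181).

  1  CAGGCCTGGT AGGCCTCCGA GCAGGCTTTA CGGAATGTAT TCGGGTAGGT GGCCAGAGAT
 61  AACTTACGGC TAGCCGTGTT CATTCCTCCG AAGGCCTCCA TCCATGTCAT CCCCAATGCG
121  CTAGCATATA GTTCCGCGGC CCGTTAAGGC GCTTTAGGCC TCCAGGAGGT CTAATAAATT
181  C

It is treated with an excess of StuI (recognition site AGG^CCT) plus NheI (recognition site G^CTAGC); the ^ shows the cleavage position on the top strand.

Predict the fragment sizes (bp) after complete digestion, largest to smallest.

56, 38, 26, 25, 23, 9, 4 bp

StuI sites (AGGCCT) start at positions 2, 11, 92, 156.
StuI cuts after base 3 of each site, so after positions 4, 13, 94, 158.
NheI sites (GCTAGC) start at positions 69, 120.
NheI cuts after the first base of each site, so after positions 69, 120.
Combined cut positions: 4, 13, 69, 94, 120, 158.
Linear molecule, 6 cuts → 7 fragments:
  1–4 → 4 bp
  5–13 → 9 bp
  14–69 → 56 bp
  70–94 → 25 bp
  95–120 → 26 bp
  121–158 → 38 bp
  159–181 → 23 bp
Sorted largest to smallest: 56, 38, 26, 25, 23, 9, 4 bp.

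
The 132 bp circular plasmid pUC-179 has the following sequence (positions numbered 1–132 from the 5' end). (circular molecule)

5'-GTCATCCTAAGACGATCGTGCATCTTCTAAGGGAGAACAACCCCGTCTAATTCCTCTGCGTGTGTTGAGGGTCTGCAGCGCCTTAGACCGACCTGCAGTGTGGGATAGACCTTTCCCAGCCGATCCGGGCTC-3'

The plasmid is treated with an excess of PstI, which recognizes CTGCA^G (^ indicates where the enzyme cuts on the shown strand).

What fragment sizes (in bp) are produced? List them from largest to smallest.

PstI sites (CTGCAG) start at positions 73, 93.
PstI cuts after base 5 of each site (before the last base), so after positions 77, 97.
Circular molecule, 2 cuts → 2 fragments:
  78–97 → 20 bp
  98–132 then 1–77 → 35 + 77 = 112 bp
Sorted largest to smallest: 112, 20 bp.

112, 20 bp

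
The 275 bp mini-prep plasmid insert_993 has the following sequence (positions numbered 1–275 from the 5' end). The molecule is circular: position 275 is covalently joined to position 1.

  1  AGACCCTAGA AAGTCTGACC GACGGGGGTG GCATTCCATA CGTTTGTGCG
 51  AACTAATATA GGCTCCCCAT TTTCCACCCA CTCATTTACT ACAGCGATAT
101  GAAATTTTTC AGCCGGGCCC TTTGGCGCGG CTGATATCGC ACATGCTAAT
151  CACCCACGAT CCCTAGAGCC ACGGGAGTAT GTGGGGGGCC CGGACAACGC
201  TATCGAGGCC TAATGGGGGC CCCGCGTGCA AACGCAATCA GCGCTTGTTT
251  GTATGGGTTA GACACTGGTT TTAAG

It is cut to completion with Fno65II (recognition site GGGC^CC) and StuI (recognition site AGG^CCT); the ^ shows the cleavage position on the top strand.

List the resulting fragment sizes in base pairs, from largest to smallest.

173, 71, 19, 12 bp

Fno65II sites (GGGCCC) start at positions 115, 186, 217.
Fno65II cuts after base 4 of each site, so after positions 118, 189, 220.
The StuI site (AGGCCT) starts at position 206.
StuI cuts after base 3 of each site, so after position 208.
Combined cut positions: 118, 189, 208, 220.
Circular molecule, 4 cuts → 4 fragments:
  119–189 → 71 bp
  190–208 → 19 bp
  209–220 → 12 bp
  221–275 then 1–118 → 55 + 118 = 173 bp
Sorted largest to smallest: 173, 71, 19, 12 bp.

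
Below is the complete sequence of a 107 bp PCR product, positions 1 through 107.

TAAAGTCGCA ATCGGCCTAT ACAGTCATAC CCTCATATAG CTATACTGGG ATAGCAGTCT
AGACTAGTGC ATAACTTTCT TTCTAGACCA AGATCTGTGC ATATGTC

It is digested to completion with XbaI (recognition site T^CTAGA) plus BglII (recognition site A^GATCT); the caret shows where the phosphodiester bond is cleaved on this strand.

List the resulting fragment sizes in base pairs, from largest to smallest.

58, 24, 16, 9 bp

XbaI sites (TCTAGA) start at positions 58, 82.
XbaI cuts after the first base of each site, so after positions 58, 82.
The BglII site (AGATCT) starts at position 91.
BglII cuts after the first base of each site, so after position 91.
Combined cut positions: 58, 82, 91.
Linear molecule, 3 cuts → 4 fragments:
  1–58 → 58 bp
  59–82 → 24 bp
  83–91 → 9 bp
  92–107 → 16 bp
Sorted largest to smallest: 58, 24, 16, 9 bp.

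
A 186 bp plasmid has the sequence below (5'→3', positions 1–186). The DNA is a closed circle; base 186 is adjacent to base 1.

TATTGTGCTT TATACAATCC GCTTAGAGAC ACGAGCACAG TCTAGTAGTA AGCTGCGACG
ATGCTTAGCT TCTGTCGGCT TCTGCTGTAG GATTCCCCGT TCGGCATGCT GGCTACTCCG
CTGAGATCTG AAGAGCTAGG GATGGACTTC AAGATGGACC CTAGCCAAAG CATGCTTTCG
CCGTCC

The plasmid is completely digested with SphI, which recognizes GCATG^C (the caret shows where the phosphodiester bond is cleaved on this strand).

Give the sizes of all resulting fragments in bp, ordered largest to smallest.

SphI sites (GCATGC) start at positions 104, 170.
SphI cuts after base 5 of each site (before the last base), so after positions 108, 174.
Circular molecule, 2 cuts → 2 fragments:
  109–174 → 66 bp
  175–186 then 1–108 → 12 + 108 = 120 bp
Sorted largest to smallest: 120, 66 bp.

120, 66 bp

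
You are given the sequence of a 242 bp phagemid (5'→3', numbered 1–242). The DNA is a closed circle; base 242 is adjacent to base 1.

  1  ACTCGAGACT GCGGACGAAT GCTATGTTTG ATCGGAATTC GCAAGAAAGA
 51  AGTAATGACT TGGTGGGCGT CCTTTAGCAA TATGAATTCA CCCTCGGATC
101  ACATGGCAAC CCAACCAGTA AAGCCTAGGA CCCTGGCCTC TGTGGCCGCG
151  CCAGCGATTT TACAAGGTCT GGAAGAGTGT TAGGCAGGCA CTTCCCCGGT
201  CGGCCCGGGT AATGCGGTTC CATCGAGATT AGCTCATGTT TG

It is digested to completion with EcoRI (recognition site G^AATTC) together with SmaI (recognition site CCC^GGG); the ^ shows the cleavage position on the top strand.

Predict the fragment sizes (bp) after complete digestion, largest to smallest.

122, 71, 49 bp

EcoRI sites (GAATTC) start at positions 35, 84.
EcoRI cuts after the first base of each site, so after positions 35, 84.
The SmaI site (CCCGGG) starts at position 204.
SmaI cuts after base 3 of each site, so after position 206.
Combined cut positions: 35, 84, 206.
Circular molecule, 3 cuts → 3 fragments:
  36–84 → 49 bp
  85–206 → 122 bp
  207–242 then 1–35 → 36 + 35 = 71 bp
Sorted largest to smallest: 122, 71, 49 bp.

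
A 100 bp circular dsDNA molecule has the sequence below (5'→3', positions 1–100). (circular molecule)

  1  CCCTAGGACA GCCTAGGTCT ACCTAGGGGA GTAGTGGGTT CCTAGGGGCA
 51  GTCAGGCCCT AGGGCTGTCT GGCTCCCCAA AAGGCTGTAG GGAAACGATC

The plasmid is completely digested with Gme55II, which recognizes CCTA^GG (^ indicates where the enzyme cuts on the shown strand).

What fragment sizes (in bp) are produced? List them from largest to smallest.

Gme55II sites (CCTAGG) start at positions 2, 12, 22, 41, 58.
Gme55II cuts after base 4 of each site, so after positions 5, 15, 25, 44, 61.
Circular molecule, 5 cuts → 5 fragments:
  6–15 → 10 bp
  16–25 → 10 bp
  26–44 → 19 bp
  45–61 → 17 bp
  62–100 then 1–5 → 39 + 5 = 44 bp
Sorted largest to smallest: 44, 19, 17, 10, 10 bp.

44, 19, 17, 10, 10 bp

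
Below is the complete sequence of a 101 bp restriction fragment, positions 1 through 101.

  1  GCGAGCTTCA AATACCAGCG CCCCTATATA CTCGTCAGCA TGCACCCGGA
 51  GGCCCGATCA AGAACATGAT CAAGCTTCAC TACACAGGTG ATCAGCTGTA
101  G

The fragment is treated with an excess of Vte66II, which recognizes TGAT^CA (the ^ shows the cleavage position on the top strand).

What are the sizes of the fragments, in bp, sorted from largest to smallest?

Vte66II sites (TGATCA) start at positions 67, 89.
Vte66II cuts after base 4 of each site, so after positions 70, 92.
Linear molecule, 2 cuts → 3 fragments:
  1–70 → 70 bp
  71–92 → 22 bp
  93–101 → 9 bp
Sorted largest to smallest: 70, 22, 9 bp.

70, 22, 9 bp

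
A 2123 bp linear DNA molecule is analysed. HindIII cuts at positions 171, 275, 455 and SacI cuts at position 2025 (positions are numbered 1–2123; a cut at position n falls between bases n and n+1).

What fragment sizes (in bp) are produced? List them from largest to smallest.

1570, 180, 171, 104, 98 bp

Combined cut positions (sorted): 171, 275, 455, 2025.
Linear molecule, 4 cuts → 5 fragments:
  171 − 0 = 171 bp
  275 − 171 = 104 bp
  455 − 275 = 180 bp
  2025 − 455 = 1570 bp
  2123 − 2025 = 98 bp
Sorted largest to smallest: 1570, 180, 171, 104, 98 bp.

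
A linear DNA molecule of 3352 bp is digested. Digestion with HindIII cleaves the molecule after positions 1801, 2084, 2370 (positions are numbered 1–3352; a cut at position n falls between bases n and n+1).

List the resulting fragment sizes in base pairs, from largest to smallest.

Linear molecule, 3 cuts → 4 fragments:
  1801 − 0 = 1801 bp
  2084 − 1801 = 283 bp
  2370 − 2084 = 286 bp
  3352 − 2370 = 982 bp
Sorted largest to smallest: 1801, 982, 286, 283 bp.

1801, 982, 286, 283 bp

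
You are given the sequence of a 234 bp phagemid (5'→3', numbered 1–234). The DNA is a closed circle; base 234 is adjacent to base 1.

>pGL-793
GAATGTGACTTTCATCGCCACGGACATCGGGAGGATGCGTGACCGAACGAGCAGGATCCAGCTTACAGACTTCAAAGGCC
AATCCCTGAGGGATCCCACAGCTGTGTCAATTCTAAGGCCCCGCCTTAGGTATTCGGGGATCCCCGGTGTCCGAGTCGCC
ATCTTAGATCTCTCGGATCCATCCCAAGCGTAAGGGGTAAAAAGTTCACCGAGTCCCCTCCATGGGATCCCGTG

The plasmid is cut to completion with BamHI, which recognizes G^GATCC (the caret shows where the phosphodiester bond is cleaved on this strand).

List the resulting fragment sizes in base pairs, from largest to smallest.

BamHI sites (GGATCC) start at positions 54, 91, 138, 175, 225.
BamHI cuts after the first base of each site, so after positions 54, 91, 138, 175, 225.
Circular molecule, 5 cuts → 5 fragments:
  55–91 → 37 bp
  92–138 → 47 bp
  139–175 → 37 bp
  176–225 → 50 bp
  226–234 then 1–54 → 9 + 54 = 63 bp
Sorted largest to smallest: 63, 50, 47, 37, 37 bp.

63, 50, 47, 37, 37 bp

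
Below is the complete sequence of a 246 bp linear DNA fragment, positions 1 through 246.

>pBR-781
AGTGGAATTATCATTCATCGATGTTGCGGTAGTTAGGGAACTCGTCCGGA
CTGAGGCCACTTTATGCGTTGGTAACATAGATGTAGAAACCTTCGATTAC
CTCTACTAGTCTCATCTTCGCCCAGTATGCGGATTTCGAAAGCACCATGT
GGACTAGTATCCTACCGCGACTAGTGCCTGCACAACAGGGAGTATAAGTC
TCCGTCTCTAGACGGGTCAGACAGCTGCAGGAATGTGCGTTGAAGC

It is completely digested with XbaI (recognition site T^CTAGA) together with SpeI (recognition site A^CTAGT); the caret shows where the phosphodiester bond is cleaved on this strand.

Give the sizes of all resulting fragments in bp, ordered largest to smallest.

105, 48, 39, 37, 17 bp

The XbaI site (TCTAGA) starts at position 207.
XbaI cuts after the first base of each site, so after position 207.
SpeI sites (ACTAGT) start at positions 105, 153, 170.
SpeI cuts after the first base of each site, so after positions 105, 153, 170.
Combined cut positions: 105, 153, 170, 207.
Linear molecule, 4 cuts → 5 fragments:
  1–105 → 105 bp
  106–153 → 48 bp
  154–170 → 17 bp
  171–207 → 37 bp
  208–246 → 39 bp
Sorted largest to smallest: 105, 48, 39, 37, 17 bp.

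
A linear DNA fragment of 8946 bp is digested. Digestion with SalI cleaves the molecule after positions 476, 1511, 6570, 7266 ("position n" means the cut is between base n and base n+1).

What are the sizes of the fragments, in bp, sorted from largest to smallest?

5059, 1680, 1035, 696, 476 bp

Linear molecule, 4 cuts → 5 fragments:
  476 − 0 = 476 bp
  1511 − 476 = 1035 bp
  6570 − 1511 = 5059 bp
  7266 − 6570 = 696 bp
  8946 − 7266 = 1680 bp
Sorted largest to smallest: 5059, 1680, 1035, 696, 476 bp.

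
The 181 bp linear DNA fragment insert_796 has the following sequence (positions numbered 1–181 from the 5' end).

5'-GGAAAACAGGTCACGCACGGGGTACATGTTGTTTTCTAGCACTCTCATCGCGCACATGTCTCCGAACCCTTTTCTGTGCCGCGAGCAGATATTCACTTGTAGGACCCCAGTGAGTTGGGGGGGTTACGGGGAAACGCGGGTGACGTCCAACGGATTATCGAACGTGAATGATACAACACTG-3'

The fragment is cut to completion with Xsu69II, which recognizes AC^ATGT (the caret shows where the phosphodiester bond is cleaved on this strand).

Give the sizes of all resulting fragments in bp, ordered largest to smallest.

126, 30, 25 bp

Xsu69II sites (ACATGT) start at positions 24, 54.
Xsu69II cuts after base 2 of each site, so after positions 25, 55.
Linear molecule, 2 cuts → 3 fragments:
  1–25 → 25 bp
  26–55 → 30 bp
  56–181 → 126 bp
Sorted largest to smallest: 126, 30, 25 bp.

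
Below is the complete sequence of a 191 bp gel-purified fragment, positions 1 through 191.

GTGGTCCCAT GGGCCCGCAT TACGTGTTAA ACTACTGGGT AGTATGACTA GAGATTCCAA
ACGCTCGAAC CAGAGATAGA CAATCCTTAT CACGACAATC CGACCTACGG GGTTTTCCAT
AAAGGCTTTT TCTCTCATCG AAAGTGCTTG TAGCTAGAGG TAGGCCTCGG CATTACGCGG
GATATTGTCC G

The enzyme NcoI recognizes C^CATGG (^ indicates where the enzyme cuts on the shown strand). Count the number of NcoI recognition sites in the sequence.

1

CCATGG occurs starting at position 7.
NcoI cuts at 1 site.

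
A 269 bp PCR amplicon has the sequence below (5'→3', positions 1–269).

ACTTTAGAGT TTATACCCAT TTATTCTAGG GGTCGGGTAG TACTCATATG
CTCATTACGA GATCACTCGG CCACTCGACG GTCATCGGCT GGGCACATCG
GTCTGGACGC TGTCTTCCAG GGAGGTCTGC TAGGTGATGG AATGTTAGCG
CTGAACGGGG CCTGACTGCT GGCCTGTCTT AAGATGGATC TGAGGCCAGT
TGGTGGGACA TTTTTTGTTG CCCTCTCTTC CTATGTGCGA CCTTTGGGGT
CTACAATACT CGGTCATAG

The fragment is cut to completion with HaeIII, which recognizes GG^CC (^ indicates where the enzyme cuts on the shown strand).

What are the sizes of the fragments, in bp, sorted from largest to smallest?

HaeIII sites (GGCC) start at positions 69, 159, 171, 194.
HaeIII cuts after base 2 of each site, so after positions 70, 160, 172, 195.
Linear molecule, 4 cuts → 5 fragments:
  1–70 → 70 bp
  71–160 → 90 bp
  161–172 → 12 bp
  173–195 → 23 bp
  196–269 → 74 bp
Sorted largest to smallest: 90, 74, 70, 23, 12 bp.

90, 74, 70, 23, 12 bp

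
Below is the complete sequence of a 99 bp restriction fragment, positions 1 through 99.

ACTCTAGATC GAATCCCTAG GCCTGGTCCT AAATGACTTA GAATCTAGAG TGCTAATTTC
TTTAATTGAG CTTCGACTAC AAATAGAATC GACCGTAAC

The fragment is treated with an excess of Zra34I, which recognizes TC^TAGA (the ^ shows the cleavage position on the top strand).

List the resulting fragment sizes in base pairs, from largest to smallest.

Zra34I sites (TCTAGA) start at positions 3, 44.
Zra34I cuts after base 2 of each site, so after positions 4, 45.
Linear molecule, 2 cuts → 3 fragments:
  1–4 → 4 bp
  5–45 → 41 bp
  46–99 → 54 bp
Sorted largest to smallest: 54, 41, 4 bp.

54, 41, 4 bp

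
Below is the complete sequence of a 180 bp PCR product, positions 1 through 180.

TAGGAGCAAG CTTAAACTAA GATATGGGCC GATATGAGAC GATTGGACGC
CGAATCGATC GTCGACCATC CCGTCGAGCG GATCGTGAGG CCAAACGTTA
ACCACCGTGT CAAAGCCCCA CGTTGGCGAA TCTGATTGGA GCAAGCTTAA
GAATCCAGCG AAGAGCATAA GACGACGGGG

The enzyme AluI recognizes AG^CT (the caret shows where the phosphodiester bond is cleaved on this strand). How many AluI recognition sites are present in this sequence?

2

AGCT occurs starting at positions 9, 144.
AluI cuts at 2 sites.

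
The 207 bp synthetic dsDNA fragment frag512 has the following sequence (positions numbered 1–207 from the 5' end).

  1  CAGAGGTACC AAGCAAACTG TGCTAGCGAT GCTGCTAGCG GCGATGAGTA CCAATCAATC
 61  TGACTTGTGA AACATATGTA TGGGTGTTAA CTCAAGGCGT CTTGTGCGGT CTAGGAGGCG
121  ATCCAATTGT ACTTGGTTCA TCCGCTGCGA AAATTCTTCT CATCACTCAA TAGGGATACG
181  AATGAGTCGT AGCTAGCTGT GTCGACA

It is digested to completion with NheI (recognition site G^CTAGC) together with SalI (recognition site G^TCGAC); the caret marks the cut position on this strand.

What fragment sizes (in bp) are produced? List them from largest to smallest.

158, 22, 12, 9, 6 bp

NheI sites (GCTAGC) start at positions 22, 34, 192.
NheI cuts after the first base of each site, so after positions 22, 34, 192.
The SalI site (GTCGAC) starts at position 201.
SalI cuts after the first base of each site, so after position 201.
Combined cut positions: 22, 34, 192, 201.
Linear molecule, 4 cuts → 5 fragments:
  1–22 → 22 bp
  23–34 → 12 bp
  35–192 → 158 bp
  193–201 → 9 bp
  202–207 → 6 bp
Sorted largest to smallest: 158, 22, 12, 9, 6 bp.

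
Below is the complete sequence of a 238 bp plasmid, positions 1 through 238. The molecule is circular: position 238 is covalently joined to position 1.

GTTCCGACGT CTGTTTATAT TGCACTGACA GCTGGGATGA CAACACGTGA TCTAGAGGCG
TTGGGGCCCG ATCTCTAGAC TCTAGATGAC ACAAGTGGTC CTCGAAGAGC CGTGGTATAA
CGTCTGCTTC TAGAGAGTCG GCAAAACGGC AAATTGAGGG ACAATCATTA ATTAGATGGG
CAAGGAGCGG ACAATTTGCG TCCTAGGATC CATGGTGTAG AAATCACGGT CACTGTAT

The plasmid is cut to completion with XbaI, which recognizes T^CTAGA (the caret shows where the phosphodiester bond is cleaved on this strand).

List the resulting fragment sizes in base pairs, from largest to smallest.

XbaI sites (TCTAGA) start at positions 51, 74, 81, 129.
XbaI cuts after the first base of each site, so after positions 51, 74, 81, 129.
Circular molecule, 4 cuts → 4 fragments:
  52–74 → 23 bp
  75–81 → 7 bp
  82–129 → 48 bp
  130–238 then 1–51 → 109 + 51 = 160 bp
Sorted largest to smallest: 160, 48, 23, 7 bp.

160, 48, 23, 7 bp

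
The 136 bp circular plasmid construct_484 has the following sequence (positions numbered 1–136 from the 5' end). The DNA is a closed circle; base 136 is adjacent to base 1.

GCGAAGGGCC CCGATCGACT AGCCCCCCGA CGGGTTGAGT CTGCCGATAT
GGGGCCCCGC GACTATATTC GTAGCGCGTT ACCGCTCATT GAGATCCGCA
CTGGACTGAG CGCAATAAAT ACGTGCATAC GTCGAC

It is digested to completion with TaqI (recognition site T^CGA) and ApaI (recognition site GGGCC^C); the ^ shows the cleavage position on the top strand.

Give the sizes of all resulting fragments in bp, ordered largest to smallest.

76, 41, 14, 5 bp

TaqI sites (TCGA) start at positions 15, 132.
TaqI cuts after the first base of each site, so after positions 15, 132.
ApaI sites (GGGCCC) start at positions 6, 52.
ApaI cuts after base 5 of each site (before the last base), so after positions 10, 56.
Combined cut positions: 10, 15, 56, 132.
Circular molecule, 4 cuts → 4 fragments:
  11–15 → 5 bp
  16–56 → 41 bp
  57–132 → 76 bp
  133–136 then 1–10 → 4 + 10 = 14 bp
Sorted largest to smallest: 76, 41, 14, 5 bp.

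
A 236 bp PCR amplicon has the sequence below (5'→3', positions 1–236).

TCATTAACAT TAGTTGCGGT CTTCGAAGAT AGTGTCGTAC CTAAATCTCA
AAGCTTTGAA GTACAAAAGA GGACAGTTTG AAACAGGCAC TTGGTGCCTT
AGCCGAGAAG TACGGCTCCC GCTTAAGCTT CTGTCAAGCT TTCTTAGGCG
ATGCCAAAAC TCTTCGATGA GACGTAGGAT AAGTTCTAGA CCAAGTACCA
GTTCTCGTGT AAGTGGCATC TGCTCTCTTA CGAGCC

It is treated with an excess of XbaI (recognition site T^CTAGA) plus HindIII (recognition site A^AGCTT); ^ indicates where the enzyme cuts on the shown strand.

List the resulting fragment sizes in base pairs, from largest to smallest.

74, 51, 51, 49, 11 bp

The XbaI site (TCTAGA) starts at position 185.
XbaI cuts after the first base of each site, so after position 185.
HindIII sites (AAGCTT) start at positions 51, 125, 136.
HindIII cuts after the first base of each site, so after positions 51, 125, 136.
Combined cut positions: 51, 125, 136, 185.
Linear molecule, 4 cuts → 5 fragments:
  1–51 → 51 bp
  52–125 → 74 bp
  126–136 → 11 bp
  137–185 → 49 bp
  186–236 → 51 bp
Sorted largest to smallest: 74, 51, 51, 49, 11 bp.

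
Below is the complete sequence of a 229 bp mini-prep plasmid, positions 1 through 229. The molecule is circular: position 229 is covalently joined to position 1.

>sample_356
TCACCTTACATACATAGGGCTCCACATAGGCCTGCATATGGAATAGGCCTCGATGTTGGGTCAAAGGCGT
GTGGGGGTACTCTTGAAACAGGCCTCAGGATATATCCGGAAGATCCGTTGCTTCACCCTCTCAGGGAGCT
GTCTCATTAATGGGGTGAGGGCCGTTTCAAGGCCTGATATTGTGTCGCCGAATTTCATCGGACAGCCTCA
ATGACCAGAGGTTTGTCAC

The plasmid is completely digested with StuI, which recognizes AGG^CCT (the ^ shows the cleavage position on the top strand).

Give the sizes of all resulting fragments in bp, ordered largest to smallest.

StuI sites (AGGCCT) start at positions 28, 45, 90, 170.
StuI cuts after base 3 of each site, so after positions 30, 47, 92, 172.
Circular molecule, 4 cuts → 4 fragments:
  31–47 → 17 bp
  48–92 → 45 bp
  93–172 → 80 bp
  173–229 then 1–30 → 57 + 30 = 87 bp
Sorted largest to smallest: 87, 80, 45, 17 bp.

87, 80, 45, 17 bp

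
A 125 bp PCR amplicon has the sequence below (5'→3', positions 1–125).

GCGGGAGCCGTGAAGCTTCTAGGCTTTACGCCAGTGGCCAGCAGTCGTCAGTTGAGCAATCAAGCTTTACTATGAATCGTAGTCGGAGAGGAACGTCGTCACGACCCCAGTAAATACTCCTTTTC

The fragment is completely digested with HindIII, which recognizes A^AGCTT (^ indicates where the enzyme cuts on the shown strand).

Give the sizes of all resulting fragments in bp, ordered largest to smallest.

63, 49, 13 bp

HindIII sites (AAGCTT) start at positions 13, 62.
HindIII cuts after the first base of each site, so after positions 13, 62.
Linear molecule, 2 cuts → 3 fragments:
  1–13 → 13 bp
  14–62 → 49 bp
  63–125 → 63 bp
Sorted largest to smallest: 63, 49, 13 bp.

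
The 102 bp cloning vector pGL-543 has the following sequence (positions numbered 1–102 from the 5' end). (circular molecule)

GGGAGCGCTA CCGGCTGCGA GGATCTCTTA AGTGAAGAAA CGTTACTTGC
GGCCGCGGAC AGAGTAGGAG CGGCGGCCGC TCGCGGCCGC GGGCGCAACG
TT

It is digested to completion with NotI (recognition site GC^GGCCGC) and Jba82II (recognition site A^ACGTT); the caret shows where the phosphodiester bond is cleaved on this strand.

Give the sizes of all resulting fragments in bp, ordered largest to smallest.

44, 24, 13, 11, 10 bp

NotI sites (GCGGCCGC) start at positions 49, 73, 83.
NotI cuts after base 2 of each site, so after positions 50, 74, 84.
Jba82II sites (AACGTT) start at positions 39, 97.
Jba82II cuts after the first base of each site, so after positions 39, 97.
Combined cut positions: 39, 50, 74, 84, 97.
Circular molecule, 5 cuts → 5 fragments:
  40–50 → 11 bp
  51–74 → 24 bp
  75–84 → 10 bp
  85–97 → 13 bp
  98–102 then 1–39 → 5 + 39 = 44 bp
Sorted largest to smallest: 44, 24, 13, 11, 10 bp.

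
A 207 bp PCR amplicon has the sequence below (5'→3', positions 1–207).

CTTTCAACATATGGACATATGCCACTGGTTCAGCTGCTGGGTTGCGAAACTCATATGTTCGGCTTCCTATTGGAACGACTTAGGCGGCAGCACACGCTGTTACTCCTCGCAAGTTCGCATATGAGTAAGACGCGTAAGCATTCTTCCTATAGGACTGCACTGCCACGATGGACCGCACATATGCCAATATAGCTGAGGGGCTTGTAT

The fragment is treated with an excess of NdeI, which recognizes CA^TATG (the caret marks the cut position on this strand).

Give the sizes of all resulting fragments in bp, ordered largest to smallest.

NdeI sites (CATATG) start at positions 8, 16, 52, 118, 178.
NdeI cuts after base 2 of each site, so after positions 9, 17, 53, 119, 179.
Linear molecule, 5 cuts → 6 fragments:
  1–9 → 9 bp
  10–17 → 8 bp
  18–53 → 36 bp
  54–119 → 66 bp
  120–179 → 60 bp
  180–207 → 28 bp
Sorted largest to smallest: 66, 60, 36, 28, 9, 8 bp.

66, 60, 36, 28, 9, 8 bp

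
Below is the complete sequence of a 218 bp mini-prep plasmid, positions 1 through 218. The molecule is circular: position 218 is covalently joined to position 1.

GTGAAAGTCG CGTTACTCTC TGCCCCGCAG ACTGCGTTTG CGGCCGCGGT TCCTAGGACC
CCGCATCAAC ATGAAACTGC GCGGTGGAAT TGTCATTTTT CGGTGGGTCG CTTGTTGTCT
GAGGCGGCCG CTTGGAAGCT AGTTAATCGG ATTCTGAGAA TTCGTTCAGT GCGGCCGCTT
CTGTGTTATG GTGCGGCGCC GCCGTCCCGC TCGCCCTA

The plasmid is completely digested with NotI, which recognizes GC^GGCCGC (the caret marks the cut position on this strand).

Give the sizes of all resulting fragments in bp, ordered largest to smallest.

87, 84, 47 bp

NotI sites (GCGGCCGC) start at positions 40, 124, 171.
NotI cuts after base 2 of each site, so after positions 41, 125, 172.
Circular molecule, 3 cuts → 3 fragments:
  42–125 → 84 bp
  126–172 → 47 bp
  173–218 then 1–41 → 46 + 41 = 87 bp
Sorted largest to smallest: 87, 84, 47 bp.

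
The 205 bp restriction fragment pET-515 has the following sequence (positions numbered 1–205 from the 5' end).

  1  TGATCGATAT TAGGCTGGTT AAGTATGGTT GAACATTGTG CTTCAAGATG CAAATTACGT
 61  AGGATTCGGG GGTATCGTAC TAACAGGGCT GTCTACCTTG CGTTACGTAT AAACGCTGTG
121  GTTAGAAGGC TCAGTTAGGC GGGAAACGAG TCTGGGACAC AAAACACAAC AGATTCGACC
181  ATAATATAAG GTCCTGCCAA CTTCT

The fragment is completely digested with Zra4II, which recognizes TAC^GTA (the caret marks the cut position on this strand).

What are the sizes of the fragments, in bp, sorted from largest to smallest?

99, 58, 48 bp

Zra4II sites (TACGTA) start at positions 56, 104.
Zra4II cuts after base 3 of each site, so after positions 58, 106.
Linear molecule, 2 cuts → 3 fragments:
  1–58 → 58 bp
  59–106 → 48 bp
  107–205 → 99 bp
Sorted largest to smallest: 99, 58, 48 bp.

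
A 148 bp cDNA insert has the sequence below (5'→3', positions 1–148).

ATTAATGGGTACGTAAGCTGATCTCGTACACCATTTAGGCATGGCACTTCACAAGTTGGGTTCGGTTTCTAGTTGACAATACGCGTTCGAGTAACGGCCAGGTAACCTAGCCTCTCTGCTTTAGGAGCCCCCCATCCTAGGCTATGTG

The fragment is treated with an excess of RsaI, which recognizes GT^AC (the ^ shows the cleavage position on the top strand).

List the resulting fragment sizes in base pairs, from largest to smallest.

121, 17, 10 bp

RsaI sites (GTAC) start at positions 9, 26.
RsaI cuts after base 2 of each site, so after positions 10, 27.
Linear molecule, 2 cuts → 3 fragments:
  1–10 → 10 bp
  11–27 → 17 bp
  28–148 → 121 bp
Sorted largest to smallest: 121, 17, 10 bp.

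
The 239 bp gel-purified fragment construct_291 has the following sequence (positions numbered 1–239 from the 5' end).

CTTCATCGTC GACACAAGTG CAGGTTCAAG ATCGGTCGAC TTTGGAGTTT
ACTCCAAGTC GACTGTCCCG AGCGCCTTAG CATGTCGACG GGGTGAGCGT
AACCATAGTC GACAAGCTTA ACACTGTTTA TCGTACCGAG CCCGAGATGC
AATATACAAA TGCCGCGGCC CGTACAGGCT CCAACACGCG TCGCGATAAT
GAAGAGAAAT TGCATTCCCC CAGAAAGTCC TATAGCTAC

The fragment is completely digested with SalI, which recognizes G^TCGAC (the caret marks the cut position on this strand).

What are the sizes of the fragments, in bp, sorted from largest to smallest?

131, 27, 26, 24, 23, 8 bp

SalI sites (GTCGAC) start at positions 8, 35, 58, 84, 108.
SalI cuts after the first base of each site, so after positions 8, 35, 58, 84, 108.
Linear molecule, 5 cuts → 6 fragments:
  1–8 → 8 bp
  9–35 → 27 bp
  36–58 → 23 bp
  59–84 → 26 bp
  85–108 → 24 bp
  109–239 → 131 bp
Sorted largest to smallest: 131, 27, 26, 24, 23, 8 bp.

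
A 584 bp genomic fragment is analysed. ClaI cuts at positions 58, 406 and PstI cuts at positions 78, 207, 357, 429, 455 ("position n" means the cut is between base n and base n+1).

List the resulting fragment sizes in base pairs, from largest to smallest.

150, 129, 129, 58, 49, 26, 23, 20 bp

Combined cut positions (sorted): 58, 78, 207, 357, 406, 429, 455.
Linear molecule, 7 cuts → 8 fragments:
  58 − 0 = 58 bp
  78 − 58 = 20 bp
  207 − 78 = 129 bp
  357 − 207 = 150 bp
  406 − 357 = 49 bp
  429 − 406 = 23 bp
  455 − 429 = 26 bp
  584 − 455 = 129 bp
Sorted largest to smallest: 150, 129, 129, 58, 49, 26, 23, 20 bp.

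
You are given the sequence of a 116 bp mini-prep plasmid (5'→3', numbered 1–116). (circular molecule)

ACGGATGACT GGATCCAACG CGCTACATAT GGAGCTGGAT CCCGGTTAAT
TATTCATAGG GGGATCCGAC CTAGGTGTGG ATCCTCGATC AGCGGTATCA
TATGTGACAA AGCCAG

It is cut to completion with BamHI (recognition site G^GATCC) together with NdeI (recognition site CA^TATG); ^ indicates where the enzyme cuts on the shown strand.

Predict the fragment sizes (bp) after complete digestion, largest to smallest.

27, 25, 21, 17, 16, 10 bp

BamHI sites (GGATCC) start at positions 11, 37, 62, 79.
BamHI cuts after the first base of each site, so after positions 11, 37, 62, 79.
NdeI sites (CATATG) start at positions 26, 99.
NdeI cuts after base 2 of each site, so after positions 27, 100.
Combined cut positions: 11, 27, 37, 62, 79, 100.
Circular molecule, 6 cuts → 6 fragments:
  12–27 → 16 bp
  28–37 → 10 bp
  38–62 → 25 bp
  63–79 → 17 bp
  80–100 → 21 bp
  101–116 then 1–11 → 16 + 11 = 27 bp
Sorted largest to smallest: 27, 25, 21, 17, 16, 10 bp.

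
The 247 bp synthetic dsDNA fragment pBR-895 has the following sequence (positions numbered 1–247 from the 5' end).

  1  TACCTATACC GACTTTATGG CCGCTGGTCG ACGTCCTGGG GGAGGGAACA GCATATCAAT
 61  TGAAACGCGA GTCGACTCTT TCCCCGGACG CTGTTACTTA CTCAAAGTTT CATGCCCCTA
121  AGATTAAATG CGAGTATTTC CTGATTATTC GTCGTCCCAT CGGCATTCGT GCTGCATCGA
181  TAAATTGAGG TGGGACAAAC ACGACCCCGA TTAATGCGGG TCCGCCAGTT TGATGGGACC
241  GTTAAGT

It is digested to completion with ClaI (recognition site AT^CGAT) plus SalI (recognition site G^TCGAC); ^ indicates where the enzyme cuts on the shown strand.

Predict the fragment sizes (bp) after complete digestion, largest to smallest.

The ClaI site (ATCGAT) starts at position 176.
ClaI cuts after base 2 of each site, so after position 177.
SalI sites (GTCGAC) start at positions 27, 71.
SalI cuts after the first base of each site, so after positions 27, 71.
Combined cut positions: 27, 71, 177.
Linear molecule, 3 cuts → 4 fragments:
  1–27 → 27 bp
  28–71 → 44 bp
  72–177 → 106 bp
  178–247 → 70 bp
Sorted largest to smallest: 106, 70, 44, 27 bp.

106, 70, 44, 27 bp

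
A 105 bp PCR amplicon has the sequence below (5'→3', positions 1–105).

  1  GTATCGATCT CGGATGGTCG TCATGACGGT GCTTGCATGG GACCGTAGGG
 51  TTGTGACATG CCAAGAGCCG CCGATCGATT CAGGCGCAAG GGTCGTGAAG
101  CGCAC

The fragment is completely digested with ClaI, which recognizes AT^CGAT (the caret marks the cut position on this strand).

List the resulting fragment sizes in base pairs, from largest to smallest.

ClaI sites (ATCGAT) start at positions 3, 74.
ClaI cuts after base 2 of each site, so after positions 4, 75.
Linear molecule, 2 cuts → 3 fragments:
  1–4 → 4 bp
  5–75 → 71 bp
  76–105 → 30 bp
Sorted largest to smallest: 71, 30, 4 bp.

71, 30, 4 bp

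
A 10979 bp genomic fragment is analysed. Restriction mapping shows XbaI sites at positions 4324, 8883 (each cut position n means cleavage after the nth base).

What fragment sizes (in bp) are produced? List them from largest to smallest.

4559, 4324, 2096 bp

Linear molecule, 2 cuts → 3 fragments:
  4324 − 0 = 4324 bp
  8883 − 4324 = 4559 bp
  10979 − 8883 = 2096 bp
Sorted largest to smallest: 4559, 4324, 2096 bp.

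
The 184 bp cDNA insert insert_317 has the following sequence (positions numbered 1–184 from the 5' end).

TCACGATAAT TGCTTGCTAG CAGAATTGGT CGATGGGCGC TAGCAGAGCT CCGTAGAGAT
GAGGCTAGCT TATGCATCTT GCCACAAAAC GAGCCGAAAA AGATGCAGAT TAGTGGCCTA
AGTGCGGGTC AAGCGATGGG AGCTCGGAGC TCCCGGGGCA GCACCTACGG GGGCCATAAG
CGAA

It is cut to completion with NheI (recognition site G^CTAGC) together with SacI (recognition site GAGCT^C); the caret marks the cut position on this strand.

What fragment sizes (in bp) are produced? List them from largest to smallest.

80, 33, 23, 16, 14, 11, 7 bp

NheI sites (GCTAGC) start at positions 16, 39, 64.
NheI cuts after the first base of each site, so after positions 16, 39, 64.
SacI sites (GAGCTC) start at positions 46, 140, 147.
SacI cuts after base 5 of each site (before the last base), so after positions 50, 144, 151.
Combined cut positions: 16, 39, 50, 64, 144, 151.
Linear molecule, 6 cuts → 7 fragments:
  1–16 → 16 bp
  17–39 → 23 bp
  40–50 → 11 bp
  51–64 → 14 bp
  65–144 → 80 bp
  145–151 → 7 bp
  152–184 → 33 bp
Sorted largest to smallest: 80, 33, 23, 16, 14, 11, 7 bp.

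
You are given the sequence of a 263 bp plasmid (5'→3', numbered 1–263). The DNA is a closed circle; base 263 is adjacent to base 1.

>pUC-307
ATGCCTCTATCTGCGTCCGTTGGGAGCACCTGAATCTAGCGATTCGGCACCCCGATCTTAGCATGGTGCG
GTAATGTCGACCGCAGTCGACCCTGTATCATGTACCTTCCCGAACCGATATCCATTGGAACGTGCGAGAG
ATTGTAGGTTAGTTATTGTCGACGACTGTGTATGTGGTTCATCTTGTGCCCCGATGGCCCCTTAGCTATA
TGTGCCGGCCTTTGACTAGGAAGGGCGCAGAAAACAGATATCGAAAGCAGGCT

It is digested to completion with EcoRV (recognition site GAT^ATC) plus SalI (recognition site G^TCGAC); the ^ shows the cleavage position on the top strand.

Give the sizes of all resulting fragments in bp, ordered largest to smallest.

EcoRV sites (GATATC) start at positions 117, 247.
EcoRV cuts after base 3 of each site, so after positions 119, 249.
SalI sites (GTCGAC) start at positions 76, 86, 158.
SalI cuts after the first base of each site, so after positions 76, 86, 158.
Combined cut positions: 76, 86, 119, 158, 249.
Circular molecule, 5 cuts → 5 fragments:
  77–86 → 10 bp
  87–119 → 33 bp
  120–158 → 39 bp
  159–249 → 91 bp
  250–263 then 1–76 → 14 + 76 = 90 bp
Sorted largest to smallest: 91, 90, 39, 33, 10 bp.

91, 90, 39, 33, 10 bp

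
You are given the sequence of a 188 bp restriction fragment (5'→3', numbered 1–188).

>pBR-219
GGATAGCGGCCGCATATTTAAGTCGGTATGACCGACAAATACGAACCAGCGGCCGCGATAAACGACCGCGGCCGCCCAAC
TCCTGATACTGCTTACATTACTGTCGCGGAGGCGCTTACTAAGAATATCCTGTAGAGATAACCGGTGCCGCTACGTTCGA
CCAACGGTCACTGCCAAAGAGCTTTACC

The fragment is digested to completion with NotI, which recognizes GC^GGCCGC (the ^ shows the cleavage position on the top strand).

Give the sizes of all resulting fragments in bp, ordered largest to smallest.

119, 43, 19, 7 bp

NotI sites (GCGGCCGC) start at positions 6, 49, 68.
NotI cuts after base 2 of each site, so after positions 7, 50, 69.
Linear molecule, 3 cuts → 4 fragments:
  1–7 → 7 bp
  8–50 → 43 bp
  51–69 → 19 bp
  70–188 → 119 bp
Sorted largest to smallest: 119, 43, 19, 7 bp.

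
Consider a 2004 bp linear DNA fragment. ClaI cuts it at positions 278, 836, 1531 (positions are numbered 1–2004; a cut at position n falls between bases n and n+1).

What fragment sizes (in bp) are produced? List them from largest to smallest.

695, 558, 473, 278 bp

Linear molecule, 3 cuts → 4 fragments:
  278 − 0 = 278 bp
  836 − 278 = 558 bp
  1531 − 836 = 695 bp
  2004 − 1531 = 473 bp
Sorted largest to smallest: 695, 558, 473, 278 bp.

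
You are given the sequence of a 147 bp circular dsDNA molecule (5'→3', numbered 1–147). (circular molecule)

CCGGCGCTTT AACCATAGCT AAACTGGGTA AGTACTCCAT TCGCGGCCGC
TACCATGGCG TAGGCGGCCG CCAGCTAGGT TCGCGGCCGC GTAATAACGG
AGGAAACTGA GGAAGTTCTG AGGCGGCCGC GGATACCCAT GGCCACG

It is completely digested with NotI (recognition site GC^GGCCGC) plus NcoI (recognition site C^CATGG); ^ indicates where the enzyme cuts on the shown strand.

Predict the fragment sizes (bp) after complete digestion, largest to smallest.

NotI sites (GCGGCCGC) start at positions 43, 64, 83, 123.
NotI cuts after base 2 of each site, so after positions 44, 65, 84, 124.
NcoI sites (CCATGG) start at positions 53, 137.
NcoI cuts after the first base of each site, so after positions 53, 137.
Combined cut positions: 44, 53, 65, 84, 124, 137.
Circular molecule, 6 cuts → 6 fragments:
  45–53 → 9 bp
  54–65 → 12 bp
  66–84 → 19 bp
  85–124 → 40 bp
  125–137 → 13 bp
  138–147 then 1–44 → 10 + 44 = 54 bp
Sorted largest to smallest: 54, 40, 19, 13, 12, 9 bp.

54, 40, 19, 13, 12, 9 bp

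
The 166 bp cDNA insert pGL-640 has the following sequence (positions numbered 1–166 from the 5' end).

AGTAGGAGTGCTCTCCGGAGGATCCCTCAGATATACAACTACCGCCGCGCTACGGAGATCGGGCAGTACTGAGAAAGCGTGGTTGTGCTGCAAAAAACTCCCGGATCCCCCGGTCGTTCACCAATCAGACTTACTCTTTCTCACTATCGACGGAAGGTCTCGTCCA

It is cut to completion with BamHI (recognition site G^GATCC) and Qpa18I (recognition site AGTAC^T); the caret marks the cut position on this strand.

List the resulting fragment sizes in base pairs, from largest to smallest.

63, 49, 34, 20 bp

BamHI sites (GGATCC) start at positions 20, 103.
BamHI cuts after the first base of each site, so after positions 20, 103.
The Qpa18I site (AGTACT) starts at position 65.
Qpa18I cuts after base 5 of each site (before the last base), so after position 69.
Combined cut positions: 20, 69, 103.
Linear molecule, 3 cuts → 4 fragments:
  1–20 → 20 bp
  21–69 → 49 bp
  70–103 → 34 bp
  104–166 → 63 bp
Sorted largest to smallest: 63, 49, 34, 20 bp.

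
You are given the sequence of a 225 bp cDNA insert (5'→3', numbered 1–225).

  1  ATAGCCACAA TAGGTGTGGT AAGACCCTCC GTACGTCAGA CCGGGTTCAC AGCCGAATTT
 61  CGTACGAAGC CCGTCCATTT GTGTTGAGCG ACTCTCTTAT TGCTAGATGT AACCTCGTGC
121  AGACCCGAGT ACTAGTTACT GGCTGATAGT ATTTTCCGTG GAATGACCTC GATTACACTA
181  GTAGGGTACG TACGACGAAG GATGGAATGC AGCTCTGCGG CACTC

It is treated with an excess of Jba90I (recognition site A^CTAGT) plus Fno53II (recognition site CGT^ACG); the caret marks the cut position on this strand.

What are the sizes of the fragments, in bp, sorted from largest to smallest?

68, 46, 34, 32, 31, 14 bp

Jba90I sites (ACTAGT) start at positions 131, 177.
Jba90I cuts after the first base of each site, so after positions 131, 177.
Fno53II sites (CGTACG) start at positions 30, 61, 189.
Fno53II cuts after base 3 of each site, so after positions 32, 63, 191.
Combined cut positions: 32, 63, 131, 177, 191.
Linear molecule, 5 cuts → 6 fragments:
  1–32 → 32 bp
  33–63 → 31 bp
  64–131 → 68 bp
  132–177 → 46 bp
  178–191 → 14 bp
  192–225 → 34 bp
Sorted largest to smallest: 68, 46, 34, 32, 31, 14 bp.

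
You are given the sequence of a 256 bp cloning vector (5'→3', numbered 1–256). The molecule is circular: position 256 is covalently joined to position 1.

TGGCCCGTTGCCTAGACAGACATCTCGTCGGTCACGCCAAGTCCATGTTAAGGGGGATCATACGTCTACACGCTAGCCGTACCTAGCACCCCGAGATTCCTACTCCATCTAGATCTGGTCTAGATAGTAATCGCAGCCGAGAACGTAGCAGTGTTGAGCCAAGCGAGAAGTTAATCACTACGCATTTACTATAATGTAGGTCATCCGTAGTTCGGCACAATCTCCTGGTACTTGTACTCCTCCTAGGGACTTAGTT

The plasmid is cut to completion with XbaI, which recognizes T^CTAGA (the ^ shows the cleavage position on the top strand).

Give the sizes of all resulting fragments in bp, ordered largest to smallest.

245, 11 bp

XbaI sites (TCTAGA) start at positions 108, 119.
XbaI cuts after the first base of each site, so after positions 108, 119.
Circular molecule, 2 cuts → 2 fragments:
  109–119 → 11 bp
  120–256 then 1–108 → 137 + 108 = 245 bp
Sorted largest to smallest: 245, 11 bp.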